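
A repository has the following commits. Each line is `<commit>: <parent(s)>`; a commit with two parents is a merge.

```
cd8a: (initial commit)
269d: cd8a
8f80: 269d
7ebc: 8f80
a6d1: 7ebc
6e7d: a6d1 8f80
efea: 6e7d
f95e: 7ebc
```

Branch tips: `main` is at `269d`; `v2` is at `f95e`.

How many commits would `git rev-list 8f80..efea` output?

4

Reachable from efea: {269d, 6e7d, 7ebc, 8f80, a6d1, cd8a, efea}.
Reachable from 8f80: {269d, 8f80, cd8a}.
In efea's history but not 8f80's: {6e7d, 7ebc, a6d1, efea} — 4 commits.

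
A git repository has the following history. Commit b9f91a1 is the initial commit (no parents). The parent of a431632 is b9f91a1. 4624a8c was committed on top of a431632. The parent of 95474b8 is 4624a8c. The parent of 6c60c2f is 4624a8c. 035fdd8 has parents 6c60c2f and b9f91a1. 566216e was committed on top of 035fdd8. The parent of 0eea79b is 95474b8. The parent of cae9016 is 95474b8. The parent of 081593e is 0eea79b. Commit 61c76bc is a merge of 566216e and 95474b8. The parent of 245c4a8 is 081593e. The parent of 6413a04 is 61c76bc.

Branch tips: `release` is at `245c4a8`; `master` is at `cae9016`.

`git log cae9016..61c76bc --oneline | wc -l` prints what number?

Reachable from 61c76bc: {035fdd8, 4624a8c, 566216e, 61c76bc, 6c60c2f, 95474b8, a431632, b9f91a1}.
Reachable from cae9016: {4624a8c, 95474b8, a431632, b9f91a1, cae9016}.
In 61c76bc's history but not cae9016's: {035fdd8, 566216e, 61c76bc, 6c60c2f} — 4 commits.

4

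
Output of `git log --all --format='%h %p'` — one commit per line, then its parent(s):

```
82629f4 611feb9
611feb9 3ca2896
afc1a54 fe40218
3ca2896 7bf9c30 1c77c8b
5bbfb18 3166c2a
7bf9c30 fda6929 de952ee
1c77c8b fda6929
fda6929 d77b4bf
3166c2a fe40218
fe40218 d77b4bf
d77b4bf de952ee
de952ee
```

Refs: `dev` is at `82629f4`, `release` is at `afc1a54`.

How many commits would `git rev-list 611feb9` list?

Walking parent pointers from 611feb9: reachable set = {1c77c8b, 3ca2896, 611feb9, 7bf9c30, d77b4bf, de952ee, fda6929}.
That is 7 commits.

7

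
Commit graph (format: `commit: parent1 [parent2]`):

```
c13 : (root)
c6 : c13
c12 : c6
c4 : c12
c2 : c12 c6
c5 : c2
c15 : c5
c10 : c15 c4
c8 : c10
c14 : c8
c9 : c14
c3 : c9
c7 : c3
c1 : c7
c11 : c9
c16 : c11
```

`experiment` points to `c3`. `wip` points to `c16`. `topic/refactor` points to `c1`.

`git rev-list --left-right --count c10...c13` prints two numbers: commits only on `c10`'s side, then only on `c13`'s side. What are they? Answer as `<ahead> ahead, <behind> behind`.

Reachable from c10: {c10, c12, c13, c15, c2, c4, c5, c6}.
Reachable from c13: {c13}.
Only in c10's history (ahead): {c10, c12, c15, c2, c4, c5, c6} — 7.
Only in c13's history (behind): {} — 0.

7 ahead, 0 behind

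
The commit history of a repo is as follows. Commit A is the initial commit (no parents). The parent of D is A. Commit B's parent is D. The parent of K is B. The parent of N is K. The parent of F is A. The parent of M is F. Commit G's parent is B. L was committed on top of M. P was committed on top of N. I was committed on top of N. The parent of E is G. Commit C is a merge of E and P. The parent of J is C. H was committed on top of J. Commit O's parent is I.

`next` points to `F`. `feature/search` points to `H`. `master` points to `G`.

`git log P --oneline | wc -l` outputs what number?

6

Walking parent pointers from P: reachable set = {A, B, D, K, N, P}.
That is 6 commits.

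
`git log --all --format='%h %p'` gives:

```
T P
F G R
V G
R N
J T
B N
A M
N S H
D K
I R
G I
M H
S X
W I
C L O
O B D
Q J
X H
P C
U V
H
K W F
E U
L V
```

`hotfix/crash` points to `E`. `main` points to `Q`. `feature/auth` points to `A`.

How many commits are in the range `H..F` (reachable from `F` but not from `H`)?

7

Reachable from F: {F, G, H, I, N, R, S, X}.
Reachable from H: {H}.
In F's history but not H's: {F, G, I, N, R, S, X} — 7 commits.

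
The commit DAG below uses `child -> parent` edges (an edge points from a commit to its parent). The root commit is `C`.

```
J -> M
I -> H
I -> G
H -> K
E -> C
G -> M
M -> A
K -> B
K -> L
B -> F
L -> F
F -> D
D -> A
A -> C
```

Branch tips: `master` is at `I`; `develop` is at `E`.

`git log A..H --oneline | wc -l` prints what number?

6

Reachable from H: {A, B, C, D, F, H, K, L}.
Reachable from A: {A, C}.
In H's history but not A's: {B, D, F, H, K, L} — 6 commits.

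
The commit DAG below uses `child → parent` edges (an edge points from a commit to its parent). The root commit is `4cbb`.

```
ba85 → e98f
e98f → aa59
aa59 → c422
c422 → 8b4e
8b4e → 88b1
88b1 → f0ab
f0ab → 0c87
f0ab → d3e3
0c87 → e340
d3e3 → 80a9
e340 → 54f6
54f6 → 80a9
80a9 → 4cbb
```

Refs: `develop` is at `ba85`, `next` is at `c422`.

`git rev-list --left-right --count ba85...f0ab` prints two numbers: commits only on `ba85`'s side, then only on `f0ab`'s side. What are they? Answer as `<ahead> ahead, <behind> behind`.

Reachable from ba85: {0c87, 4cbb, 54f6, 80a9, 88b1, 8b4e, aa59, ba85, c422, d3e3, e340, e98f, f0ab}.
Reachable from f0ab: {0c87, 4cbb, 54f6, 80a9, d3e3, e340, f0ab}.
Only in ba85's history (ahead): {88b1, 8b4e, aa59, ba85, c422, e98f} — 6.
Only in f0ab's history (behind): {} — 0.

6 ahead, 0 behind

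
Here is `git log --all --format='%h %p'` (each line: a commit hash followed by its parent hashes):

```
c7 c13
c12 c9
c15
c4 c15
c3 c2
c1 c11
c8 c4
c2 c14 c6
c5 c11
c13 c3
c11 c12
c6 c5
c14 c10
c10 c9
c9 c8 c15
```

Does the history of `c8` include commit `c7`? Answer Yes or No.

No

Ancestors of c8: {c15, c4, c8}.
c7 is not in that set, so it is not an ancestor of c8.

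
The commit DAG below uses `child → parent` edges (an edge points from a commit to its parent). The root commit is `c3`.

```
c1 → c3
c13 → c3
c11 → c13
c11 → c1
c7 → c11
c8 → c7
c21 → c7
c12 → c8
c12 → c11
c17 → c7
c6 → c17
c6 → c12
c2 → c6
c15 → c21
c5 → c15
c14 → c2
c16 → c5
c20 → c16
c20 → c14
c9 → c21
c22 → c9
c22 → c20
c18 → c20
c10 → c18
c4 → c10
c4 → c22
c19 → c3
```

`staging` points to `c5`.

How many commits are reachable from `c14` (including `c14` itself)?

11

Walking parent pointers from c14: reachable set = {c1, c11, c12, c13, c14, c17, c2, c3, c6, c7, c8}.
That is 11 commits.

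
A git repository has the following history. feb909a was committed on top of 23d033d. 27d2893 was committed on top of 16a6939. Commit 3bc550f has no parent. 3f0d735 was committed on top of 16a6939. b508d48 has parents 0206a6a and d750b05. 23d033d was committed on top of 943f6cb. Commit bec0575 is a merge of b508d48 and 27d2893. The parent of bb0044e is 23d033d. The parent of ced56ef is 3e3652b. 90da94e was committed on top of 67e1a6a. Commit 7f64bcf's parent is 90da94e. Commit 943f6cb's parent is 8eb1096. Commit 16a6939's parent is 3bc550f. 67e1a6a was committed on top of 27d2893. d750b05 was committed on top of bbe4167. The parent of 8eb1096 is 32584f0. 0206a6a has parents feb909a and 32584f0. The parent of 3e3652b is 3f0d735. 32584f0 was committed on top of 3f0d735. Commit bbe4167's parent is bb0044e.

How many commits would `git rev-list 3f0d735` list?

3

Walking parent pointers from 3f0d735: reachable set = {16a6939, 3bc550f, 3f0d735}.
That is 3 commits.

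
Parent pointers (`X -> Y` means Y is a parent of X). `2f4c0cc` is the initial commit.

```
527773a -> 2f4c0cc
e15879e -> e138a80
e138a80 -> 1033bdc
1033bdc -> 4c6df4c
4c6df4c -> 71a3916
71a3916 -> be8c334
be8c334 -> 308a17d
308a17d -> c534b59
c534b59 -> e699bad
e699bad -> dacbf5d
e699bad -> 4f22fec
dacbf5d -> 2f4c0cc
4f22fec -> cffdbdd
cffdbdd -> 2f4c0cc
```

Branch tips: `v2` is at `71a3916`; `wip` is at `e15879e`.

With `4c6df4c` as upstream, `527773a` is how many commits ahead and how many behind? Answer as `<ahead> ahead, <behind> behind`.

Reachable from 527773a: {2f4c0cc, 527773a}.
Reachable from 4c6df4c: {2f4c0cc, 308a17d, 4c6df4c, 4f22fec, 71a3916, be8c334, c534b59, cffdbdd, dacbf5d, e699bad}.
Only in 527773a's history (ahead): {527773a} — 1.
Only in 4c6df4c's history (behind): {308a17d, 4c6df4c, 4f22fec, 71a3916, be8c334, c534b59, cffdbdd, dacbf5d, e699bad} — 9.

1 ahead, 9 behind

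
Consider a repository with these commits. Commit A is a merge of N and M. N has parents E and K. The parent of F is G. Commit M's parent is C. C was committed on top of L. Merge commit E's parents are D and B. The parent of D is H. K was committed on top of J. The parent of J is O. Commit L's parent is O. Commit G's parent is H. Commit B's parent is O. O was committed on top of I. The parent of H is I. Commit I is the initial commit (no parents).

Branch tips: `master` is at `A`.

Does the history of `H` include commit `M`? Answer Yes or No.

Ancestors of H: {H, I}.
M is not in that set, so it is not an ancestor of H.

No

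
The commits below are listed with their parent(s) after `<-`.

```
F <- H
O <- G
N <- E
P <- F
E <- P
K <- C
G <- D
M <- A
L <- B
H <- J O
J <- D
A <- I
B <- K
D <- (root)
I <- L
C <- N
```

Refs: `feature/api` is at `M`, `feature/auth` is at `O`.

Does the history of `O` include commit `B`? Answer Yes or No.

No

Ancestors of O: {D, G, O}.
B is not in that set, so it is not an ancestor of O.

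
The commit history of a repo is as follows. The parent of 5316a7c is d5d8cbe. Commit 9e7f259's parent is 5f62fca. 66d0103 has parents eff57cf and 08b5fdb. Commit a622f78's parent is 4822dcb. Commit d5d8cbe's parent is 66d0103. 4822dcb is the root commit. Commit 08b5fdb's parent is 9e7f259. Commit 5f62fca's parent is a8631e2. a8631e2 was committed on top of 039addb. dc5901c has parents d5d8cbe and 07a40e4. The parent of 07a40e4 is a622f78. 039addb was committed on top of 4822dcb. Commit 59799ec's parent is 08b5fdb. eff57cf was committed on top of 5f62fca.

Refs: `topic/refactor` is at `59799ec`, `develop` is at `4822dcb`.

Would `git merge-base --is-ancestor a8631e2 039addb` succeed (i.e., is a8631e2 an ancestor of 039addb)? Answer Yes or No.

Ancestors of 039addb: {039addb, 4822dcb}.
a8631e2 is not in that set, so it is not an ancestor of 039addb.

No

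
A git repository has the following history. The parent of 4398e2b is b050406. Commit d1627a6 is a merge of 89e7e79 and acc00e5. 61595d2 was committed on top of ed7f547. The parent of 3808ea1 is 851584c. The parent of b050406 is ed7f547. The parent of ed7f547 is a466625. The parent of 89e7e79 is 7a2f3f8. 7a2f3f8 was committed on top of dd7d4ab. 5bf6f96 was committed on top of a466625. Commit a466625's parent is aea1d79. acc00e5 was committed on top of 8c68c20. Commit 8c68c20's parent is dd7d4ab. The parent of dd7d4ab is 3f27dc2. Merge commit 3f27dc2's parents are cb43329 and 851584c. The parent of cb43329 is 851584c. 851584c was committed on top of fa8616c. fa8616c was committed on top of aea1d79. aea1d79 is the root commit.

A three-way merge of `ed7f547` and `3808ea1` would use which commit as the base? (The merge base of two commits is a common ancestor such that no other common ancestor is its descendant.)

aea1d79

Ancestors of ed7f547: {a466625, aea1d79, ed7f547}.
Ancestors of 3808ea1: {3808ea1, 851584c, aea1d79, fa8616c}.
Common ancestors: {aea1d79}.
The only common ancestor is aea1d79, so it is the merge base.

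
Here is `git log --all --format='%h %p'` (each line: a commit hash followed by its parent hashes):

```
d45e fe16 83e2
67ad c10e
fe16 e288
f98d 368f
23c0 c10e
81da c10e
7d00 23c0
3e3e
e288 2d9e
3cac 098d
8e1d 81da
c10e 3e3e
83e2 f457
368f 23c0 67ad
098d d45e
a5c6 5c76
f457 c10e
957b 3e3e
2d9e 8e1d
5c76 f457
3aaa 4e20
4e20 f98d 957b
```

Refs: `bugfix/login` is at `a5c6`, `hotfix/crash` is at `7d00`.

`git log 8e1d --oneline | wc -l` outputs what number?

4

Walking parent pointers from 8e1d: reachable set = {3e3e, 81da, 8e1d, c10e}.
That is 4 commits.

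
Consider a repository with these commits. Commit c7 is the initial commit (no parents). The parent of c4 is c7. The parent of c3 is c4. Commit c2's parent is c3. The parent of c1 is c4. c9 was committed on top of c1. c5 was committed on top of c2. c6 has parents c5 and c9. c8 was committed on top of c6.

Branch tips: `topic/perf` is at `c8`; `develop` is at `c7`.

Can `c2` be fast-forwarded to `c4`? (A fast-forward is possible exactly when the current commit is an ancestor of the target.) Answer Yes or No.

No

A fast-forward from c2 to c4 is possible iff c2 is an ancestor of c4.
Ancestors of c4: {c4, c7}.
c2 is not among them, so fast-forward is not possible.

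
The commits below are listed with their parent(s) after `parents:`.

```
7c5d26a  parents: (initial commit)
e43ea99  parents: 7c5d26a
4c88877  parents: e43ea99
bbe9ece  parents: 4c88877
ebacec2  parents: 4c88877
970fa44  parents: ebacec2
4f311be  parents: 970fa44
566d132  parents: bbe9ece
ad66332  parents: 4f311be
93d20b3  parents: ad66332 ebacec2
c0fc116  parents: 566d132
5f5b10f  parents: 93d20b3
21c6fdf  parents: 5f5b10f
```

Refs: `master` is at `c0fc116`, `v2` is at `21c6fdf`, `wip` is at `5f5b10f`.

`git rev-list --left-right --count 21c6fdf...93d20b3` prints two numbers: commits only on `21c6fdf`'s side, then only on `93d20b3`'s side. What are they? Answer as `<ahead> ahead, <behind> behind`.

Reachable from 21c6fdf: {21c6fdf, 4c88877, 4f311be, 5f5b10f, 7c5d26a, 93d20b3, 970fa44, ad66332, e43ea99, ebacec2}.
Reachable from 93d20b3: {4c88877, 4f311be, 7c5d26a, 93d20b3, 970fa44, ad66332, e43ea99, ebacec2}.
Only in 21c6fdf's history (ahead): {21c6fdf, 5f5b10f} — 2.
Only in 93d20b3's history (behind): {} — 0.

2 ahead, 0 behind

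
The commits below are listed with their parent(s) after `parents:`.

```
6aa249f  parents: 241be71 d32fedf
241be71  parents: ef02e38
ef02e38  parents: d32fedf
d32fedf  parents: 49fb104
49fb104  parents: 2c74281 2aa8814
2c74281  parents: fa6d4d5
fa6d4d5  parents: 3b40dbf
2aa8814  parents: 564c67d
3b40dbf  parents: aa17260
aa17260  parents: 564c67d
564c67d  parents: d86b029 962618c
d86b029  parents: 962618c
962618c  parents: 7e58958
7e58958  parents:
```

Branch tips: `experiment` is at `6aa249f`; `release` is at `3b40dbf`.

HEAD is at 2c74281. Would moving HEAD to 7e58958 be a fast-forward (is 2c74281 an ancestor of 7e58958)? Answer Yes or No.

No

A fast-forward from 2c74281 to 7e58958 is possible iff 2c74281 is an ancestor of 7e58958.
Ancestors of 7e58958: {7e58958}.
2c74281 is not among them, so fast-forward is not possible.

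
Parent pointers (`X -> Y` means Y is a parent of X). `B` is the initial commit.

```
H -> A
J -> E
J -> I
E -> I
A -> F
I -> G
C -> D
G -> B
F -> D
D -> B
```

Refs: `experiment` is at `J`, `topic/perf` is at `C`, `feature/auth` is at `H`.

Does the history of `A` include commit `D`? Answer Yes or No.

Ancestors of A (commits reachable by following parents): {A, B, D, F}.
D is in that set, so it is an ancestor of A.

Yes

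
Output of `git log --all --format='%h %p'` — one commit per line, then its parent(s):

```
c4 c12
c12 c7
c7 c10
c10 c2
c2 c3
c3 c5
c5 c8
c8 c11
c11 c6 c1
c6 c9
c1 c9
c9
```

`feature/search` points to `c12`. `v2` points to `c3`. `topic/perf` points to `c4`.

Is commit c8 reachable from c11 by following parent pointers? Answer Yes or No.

Ancestors of c11: {c1, c11, c6, c9}.
c8 is not in that set, so it is not an ancestor of c11.

No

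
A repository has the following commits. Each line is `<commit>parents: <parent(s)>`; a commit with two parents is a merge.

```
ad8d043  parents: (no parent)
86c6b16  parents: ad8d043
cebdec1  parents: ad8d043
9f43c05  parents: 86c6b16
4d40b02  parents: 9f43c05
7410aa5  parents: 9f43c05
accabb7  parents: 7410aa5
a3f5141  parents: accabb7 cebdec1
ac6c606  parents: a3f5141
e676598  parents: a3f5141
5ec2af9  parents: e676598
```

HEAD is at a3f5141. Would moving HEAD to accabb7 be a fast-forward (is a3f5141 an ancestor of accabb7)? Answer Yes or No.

A fast-forward from a3f5141 to accabb7 is possible iff a3f5141 is an ancestor of accabb7.
Ancestors of accabb7: {7410aa5, 86c6b16, 9f43c05, accabb7, ad8d043}.
a3f5141 is not among them, so fast-forward is not possible.

No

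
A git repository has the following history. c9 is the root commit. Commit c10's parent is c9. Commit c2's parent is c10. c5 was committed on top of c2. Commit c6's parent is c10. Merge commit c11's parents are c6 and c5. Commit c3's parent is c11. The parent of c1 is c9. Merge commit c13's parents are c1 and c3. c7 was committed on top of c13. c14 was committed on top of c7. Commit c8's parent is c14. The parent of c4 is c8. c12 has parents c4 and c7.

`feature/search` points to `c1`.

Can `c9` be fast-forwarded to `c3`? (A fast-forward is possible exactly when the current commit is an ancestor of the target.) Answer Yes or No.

A fast-forward from c9 to c3 is possible iff c9 is an ancestor of c3.
Ancestors of c3: {c10, c11, c2, c3, c5, c6, c9}.
c9 is among them, so fast-forward is possible.

Yes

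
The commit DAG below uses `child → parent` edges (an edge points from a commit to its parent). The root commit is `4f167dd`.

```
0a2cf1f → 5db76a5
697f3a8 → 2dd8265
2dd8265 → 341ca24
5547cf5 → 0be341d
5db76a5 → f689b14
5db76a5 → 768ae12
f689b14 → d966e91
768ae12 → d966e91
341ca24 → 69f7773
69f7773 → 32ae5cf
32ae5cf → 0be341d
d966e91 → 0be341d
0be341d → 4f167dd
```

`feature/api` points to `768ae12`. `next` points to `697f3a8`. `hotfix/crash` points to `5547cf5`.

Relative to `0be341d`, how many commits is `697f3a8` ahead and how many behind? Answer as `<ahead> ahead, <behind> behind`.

Reachable from 697f3a8: {0be341d, 2dd8265, 32ae5cf, 341ca24, 4f167dd, 697f3a8, 69f7773}.
Reachable from 0be341d: {0be341d, 4f167dd}.
Only in 697f3a8's history (ahead): {2dd8265, 32ae5cf, 341ca24, 697f3a8, 69f7773} — 5.
Only in 0be341d's history (behind): {} — 0.

5 ahead, 0 behind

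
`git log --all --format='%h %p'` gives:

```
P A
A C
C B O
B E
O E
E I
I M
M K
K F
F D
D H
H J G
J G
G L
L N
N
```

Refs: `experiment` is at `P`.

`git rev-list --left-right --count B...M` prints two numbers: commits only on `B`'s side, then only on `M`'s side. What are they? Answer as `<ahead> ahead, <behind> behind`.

3 ahead, 0 behind

Reachable from B: {B, D, E, F, G, H, I, J, K, L, M, N}.
Reachable from M: {D, F, G, H, J, K, L, M, N}.
Only in B's history (ahead): {B, E, I} — 3.
Only in M's history (behind): {} — 0.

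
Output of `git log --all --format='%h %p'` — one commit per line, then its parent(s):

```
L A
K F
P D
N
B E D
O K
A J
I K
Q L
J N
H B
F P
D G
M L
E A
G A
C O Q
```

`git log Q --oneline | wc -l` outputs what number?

Walking parent pointers from Q: reachable set = {A, J, L, N, Q}.
That is 5 commits.

5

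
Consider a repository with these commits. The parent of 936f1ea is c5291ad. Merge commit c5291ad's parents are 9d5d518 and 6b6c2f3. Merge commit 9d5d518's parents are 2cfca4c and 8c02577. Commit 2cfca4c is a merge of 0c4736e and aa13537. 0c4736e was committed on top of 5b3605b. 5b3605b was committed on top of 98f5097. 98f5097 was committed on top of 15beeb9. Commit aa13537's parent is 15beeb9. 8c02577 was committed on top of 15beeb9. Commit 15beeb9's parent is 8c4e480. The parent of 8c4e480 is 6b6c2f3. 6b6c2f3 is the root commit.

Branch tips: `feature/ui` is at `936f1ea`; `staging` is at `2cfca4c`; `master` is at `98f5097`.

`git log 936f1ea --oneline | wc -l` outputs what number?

12

Walking parent pointers from 936f1ea: reachable set = {0c4736e, 15beeb9, 2cfca4c, 5b3605b, 6b6c2f3, 8c02577, 8c4e480, 936f1ea, 98f5097, 9d5d518, aa13537, c5291ad}.
That is 12 commits.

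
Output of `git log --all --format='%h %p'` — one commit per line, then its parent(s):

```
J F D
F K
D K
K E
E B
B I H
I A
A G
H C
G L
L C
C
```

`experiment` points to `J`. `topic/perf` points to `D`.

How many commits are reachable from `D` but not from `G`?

Reachable from D: {A, B, C, D, E, G, H, I, K, L}.
Reachable from G: {C, G, L}.
In D's history but not G's: {A, B, D, E, H, I, K} — 7 commits.

7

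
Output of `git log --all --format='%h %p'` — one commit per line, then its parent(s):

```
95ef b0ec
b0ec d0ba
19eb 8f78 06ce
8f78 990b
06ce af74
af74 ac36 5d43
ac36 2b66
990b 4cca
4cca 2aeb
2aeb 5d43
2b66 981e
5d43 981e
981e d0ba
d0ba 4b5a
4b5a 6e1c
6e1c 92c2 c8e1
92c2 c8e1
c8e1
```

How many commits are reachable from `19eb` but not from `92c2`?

14

Reachable from 19eb: {06ce, 19eb, 2aeb, 2b66, 4b5a, 4cca, 5d43, 6e1c, 8f78, 92c2, 981e, 990b, ac36, af74, c8e1, d0ba}.
Reachable from 92c2: {92c2, c8e1}.
In 19eb's history but not 92c2's: {06ce, 19eb, 2aeb, 2b66, 4b5a, 4cca, 5d43, 6e1c, 8f78, 981e, 990b, ac36, af74, d0ba} — 14 commits.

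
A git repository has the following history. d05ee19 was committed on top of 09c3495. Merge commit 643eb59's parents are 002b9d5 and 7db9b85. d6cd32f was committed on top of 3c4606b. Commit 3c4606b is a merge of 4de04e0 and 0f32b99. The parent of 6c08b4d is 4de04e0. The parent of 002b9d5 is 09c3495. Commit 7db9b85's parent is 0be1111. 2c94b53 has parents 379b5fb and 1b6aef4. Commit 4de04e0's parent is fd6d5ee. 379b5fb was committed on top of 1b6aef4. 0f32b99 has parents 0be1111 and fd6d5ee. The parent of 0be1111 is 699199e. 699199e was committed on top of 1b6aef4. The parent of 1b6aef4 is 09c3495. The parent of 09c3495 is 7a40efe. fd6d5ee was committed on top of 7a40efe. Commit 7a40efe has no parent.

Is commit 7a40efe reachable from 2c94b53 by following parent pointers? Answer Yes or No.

Yes

Ancestors of 2c94b53 (commits reachable by following parents): {09c3495, 1b6aef4, 2c94b53, 379b5fb, 7a40efe}.
7a40efe is in that set, so it is an ancestor of 2c94b53.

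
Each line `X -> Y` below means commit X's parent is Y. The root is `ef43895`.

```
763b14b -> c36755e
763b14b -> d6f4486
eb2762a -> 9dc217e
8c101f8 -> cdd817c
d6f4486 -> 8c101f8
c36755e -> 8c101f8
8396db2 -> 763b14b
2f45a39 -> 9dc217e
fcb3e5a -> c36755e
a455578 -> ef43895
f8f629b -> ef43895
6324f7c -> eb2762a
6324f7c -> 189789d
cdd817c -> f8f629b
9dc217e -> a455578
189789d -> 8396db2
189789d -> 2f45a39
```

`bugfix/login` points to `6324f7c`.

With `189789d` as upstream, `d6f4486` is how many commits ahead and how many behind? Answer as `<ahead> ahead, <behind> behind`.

Reachable from d6f4486: {8c101f8, cdd817c, d6f4486, ef43895, f8f629b}.
Reachable from 189789d: {189789d, 2f45a39, 763b14b, 8396db2, 8c101f8, 9dc217e, a455578, c36755e, cdd817c, d6f4486, ef43895, f8f629b}.
Only in d6f4486's history (ahead): {} — 0.
Only in 189789d's history (behind): {189789d, 2f45a39, 763b14b, 8396db2, 9dc217e, a455578, c36755e} — 7.

0 ahead, 7 behind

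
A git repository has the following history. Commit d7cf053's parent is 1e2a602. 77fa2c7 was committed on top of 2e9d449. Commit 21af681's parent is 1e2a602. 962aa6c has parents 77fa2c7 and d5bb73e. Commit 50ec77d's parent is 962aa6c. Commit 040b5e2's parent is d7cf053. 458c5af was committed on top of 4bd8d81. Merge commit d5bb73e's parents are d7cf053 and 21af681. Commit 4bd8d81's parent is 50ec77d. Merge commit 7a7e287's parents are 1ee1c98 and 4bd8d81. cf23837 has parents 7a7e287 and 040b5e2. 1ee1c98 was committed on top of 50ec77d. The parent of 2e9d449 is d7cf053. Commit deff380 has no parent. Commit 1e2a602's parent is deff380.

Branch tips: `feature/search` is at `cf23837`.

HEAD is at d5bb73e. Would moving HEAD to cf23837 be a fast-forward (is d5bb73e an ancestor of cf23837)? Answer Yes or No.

Yes

A fast-forward from d5bb73e to cf23837 is possible iff d5bb73e is an ancestor of cf23837.
Ancestors of cf23837: {040b5e2, 1e2a602, 1ee1c98, 21af681, 2e9d449, 4bd8d81, 50ec77d, 77fa2c7, 7a7e287, 962aa6c, cf23837, d5bb73e, d7cf053, deff380}.
d5bb73e is among them, so fast-forward is possible.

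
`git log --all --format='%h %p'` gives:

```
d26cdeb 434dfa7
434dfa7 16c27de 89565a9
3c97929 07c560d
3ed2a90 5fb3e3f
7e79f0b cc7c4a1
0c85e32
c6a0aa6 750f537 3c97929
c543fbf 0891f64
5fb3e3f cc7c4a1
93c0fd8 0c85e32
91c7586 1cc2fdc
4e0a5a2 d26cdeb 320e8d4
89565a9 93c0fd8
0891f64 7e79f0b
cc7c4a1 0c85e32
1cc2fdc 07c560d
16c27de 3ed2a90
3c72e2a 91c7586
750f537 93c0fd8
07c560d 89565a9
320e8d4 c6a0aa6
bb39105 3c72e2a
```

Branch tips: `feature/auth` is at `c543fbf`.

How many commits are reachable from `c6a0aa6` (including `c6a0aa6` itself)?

Walking parent pointers from c6a0aa6: reachable set = {07c560d, 0c85e32, 3c97929, 750f537, 89565a9, 93c0fd8, c6a0aa6}.
That is 7 commits.

7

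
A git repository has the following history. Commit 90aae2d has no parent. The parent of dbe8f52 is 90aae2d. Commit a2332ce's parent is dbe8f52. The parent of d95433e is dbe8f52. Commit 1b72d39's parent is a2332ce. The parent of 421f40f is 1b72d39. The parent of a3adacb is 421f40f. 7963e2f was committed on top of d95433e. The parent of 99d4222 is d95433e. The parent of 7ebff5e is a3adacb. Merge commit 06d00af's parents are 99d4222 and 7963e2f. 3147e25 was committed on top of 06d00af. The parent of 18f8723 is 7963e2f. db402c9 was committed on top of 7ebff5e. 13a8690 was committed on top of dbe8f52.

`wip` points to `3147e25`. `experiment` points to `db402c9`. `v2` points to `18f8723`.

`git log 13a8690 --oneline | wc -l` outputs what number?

Walking parent pointers from 13a8690: reachable set = {13a8690, 90aae2d, dbe8f52}.
That is 3 commits.

3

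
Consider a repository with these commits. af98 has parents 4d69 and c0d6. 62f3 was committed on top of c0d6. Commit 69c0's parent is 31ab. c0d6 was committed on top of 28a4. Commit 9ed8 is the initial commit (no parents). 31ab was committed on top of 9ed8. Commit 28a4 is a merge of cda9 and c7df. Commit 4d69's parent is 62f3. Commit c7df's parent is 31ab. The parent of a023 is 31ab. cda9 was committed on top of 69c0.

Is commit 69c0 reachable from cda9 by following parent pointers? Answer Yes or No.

Ancestors of cda9 (commits reachable by following parents): {31ab, 69c0, 9ed8, cda9}.
69c0 is in that set, so it is an ancestor of cda9.

Yes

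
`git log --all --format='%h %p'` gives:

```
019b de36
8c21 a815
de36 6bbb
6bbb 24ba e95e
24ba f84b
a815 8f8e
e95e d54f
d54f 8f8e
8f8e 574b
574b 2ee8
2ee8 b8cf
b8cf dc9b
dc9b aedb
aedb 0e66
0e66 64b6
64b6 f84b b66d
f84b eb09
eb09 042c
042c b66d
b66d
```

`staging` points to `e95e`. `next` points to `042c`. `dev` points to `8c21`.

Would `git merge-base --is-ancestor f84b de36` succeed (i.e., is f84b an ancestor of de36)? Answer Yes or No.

Ancestors of de36 (commits reachable by following parents): {042c, 0e66, 24ba, 2ee8, 574b, 64b6, 6bbb, 8f8e, aedb, b66d, b8cf, d54f, dc9b, de36, e95e, eb09, f84b}.
f84b is in that set, so it is an ancestor of de36.

Yes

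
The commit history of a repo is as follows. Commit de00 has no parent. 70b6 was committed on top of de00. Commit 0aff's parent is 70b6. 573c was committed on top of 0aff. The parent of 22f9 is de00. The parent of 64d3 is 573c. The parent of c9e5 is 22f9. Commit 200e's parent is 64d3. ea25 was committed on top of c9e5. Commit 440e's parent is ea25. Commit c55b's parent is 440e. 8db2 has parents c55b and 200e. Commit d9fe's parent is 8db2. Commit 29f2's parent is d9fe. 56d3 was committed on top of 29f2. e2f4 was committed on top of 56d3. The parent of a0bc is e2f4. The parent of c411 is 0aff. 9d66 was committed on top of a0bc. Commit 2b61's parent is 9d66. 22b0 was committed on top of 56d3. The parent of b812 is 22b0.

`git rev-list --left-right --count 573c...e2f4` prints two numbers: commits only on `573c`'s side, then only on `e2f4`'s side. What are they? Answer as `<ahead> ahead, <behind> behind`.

Reachable from 573c: {0aff, 573c, 70b6, de00}.
Reachable from e2f4: {0aff, 200e, 22f9, 29f2, 440e, 56d3, 573c, 64d3, 70b6, 8db2, c55b, c9e5, d9fe, de00, e2f4, ea25}.
Only in 573c's history (ahead): {} — 0.
Only in e2f4's history (behind): {200e, 22f9, 29f2, 440e, 56d3, 64d3, 8db2, c55b, c9e5, d9fe, e2f4, ea25} — 12.

0 ahead, 12 behind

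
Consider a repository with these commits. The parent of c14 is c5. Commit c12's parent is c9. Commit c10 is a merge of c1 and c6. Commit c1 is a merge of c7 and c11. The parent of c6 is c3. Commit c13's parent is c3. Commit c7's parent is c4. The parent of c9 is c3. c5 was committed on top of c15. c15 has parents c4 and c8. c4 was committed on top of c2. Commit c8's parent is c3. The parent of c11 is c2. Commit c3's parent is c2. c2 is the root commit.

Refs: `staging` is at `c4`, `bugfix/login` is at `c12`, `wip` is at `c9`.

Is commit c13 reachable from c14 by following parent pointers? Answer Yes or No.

Ancestors of c14: {c14, c15, c2, c3, c4, c5, c8}.
c13 is not in that set, so it is not an ancestor of c14.

No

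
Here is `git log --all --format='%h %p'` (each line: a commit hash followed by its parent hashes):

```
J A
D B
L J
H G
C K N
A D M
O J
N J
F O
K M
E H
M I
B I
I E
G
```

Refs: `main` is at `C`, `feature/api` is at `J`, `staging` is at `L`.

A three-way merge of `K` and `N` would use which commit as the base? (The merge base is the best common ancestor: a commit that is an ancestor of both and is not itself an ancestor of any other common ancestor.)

M

Ancestors of K: {E, G, H, I, K, M}.
Ancestors of N: {A, B, D, E, G, H, I, J, M, N}.
Common ancestors: {E, G, H, I, M}.
Among these, M is not an ancestor of any other common ancestor — it is the merge base.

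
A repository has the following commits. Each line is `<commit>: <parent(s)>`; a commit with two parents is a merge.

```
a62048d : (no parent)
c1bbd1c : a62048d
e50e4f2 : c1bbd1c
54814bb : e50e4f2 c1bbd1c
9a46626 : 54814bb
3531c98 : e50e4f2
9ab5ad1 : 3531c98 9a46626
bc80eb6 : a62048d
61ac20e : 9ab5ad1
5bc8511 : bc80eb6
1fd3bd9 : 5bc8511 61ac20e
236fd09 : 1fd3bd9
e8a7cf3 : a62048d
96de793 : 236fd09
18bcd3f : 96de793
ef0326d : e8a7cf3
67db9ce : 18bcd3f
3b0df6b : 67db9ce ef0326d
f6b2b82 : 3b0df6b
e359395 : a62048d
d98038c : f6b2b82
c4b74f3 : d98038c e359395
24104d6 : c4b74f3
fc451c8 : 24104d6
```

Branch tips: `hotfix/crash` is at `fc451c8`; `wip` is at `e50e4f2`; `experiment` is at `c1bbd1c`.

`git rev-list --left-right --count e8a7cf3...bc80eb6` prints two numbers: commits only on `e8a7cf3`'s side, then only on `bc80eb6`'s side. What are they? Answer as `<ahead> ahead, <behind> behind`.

Reachable from e8a7cf3: {a62048d, e8a7cf3}.
Reachable from bc80eb6: {a62048d, bc80eb6}.
Only in e8a7cf3's history (ahead): {e8a7cf3} — 1.
Only in bc80eb6's history (behind): {bc80eb6} — 1.

1 ahead, 1 behind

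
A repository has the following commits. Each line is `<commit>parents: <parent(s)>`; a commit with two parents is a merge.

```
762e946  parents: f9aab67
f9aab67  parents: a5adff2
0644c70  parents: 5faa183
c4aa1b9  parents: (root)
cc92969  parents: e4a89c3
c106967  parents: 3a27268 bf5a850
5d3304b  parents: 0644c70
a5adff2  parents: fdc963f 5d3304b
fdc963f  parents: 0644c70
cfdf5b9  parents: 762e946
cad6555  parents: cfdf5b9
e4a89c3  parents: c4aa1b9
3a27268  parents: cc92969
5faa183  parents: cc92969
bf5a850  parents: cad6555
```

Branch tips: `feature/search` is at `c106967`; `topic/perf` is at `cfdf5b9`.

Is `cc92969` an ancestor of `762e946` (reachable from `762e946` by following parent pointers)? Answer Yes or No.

Ancestors of 762e946 (commits reachable by following parents): {0644c70, 5d3304b, 5faa183, 762e946, a5adff2, c4aa1b9, cc92969, e4a89c3, f9aab67, fdc963f}.
cc92969 is in that set, so it is an ancestor of 762e946.

Yes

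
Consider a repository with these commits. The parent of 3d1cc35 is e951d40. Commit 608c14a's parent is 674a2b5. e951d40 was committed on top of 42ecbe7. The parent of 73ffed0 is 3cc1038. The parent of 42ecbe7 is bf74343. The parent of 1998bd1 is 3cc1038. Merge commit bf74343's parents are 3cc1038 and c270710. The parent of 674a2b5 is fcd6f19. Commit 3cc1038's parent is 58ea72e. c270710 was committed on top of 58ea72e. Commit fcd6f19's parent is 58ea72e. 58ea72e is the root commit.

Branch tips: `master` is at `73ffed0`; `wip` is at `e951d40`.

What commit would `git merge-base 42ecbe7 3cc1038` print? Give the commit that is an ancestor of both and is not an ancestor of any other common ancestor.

3cc1038

Ancestors of 42ecbe7: {3cc1038, 42ecbe7, 58ea72e, bf74343, c270710}.
Ancestors of 3cc1038: {3cc1038, 58ea72e}.
Common ancestors: {3cc1038, 58ea72e}.
Among these, 3cc1038 is not an ancestor of any other common ancestor — it is the merge base.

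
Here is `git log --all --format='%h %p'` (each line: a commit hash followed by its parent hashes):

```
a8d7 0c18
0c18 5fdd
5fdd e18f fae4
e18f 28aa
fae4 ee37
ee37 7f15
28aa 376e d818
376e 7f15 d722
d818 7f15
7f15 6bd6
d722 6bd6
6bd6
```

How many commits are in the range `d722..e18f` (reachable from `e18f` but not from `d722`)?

Reachable from e18f: {28aa, 376e, 6bd6, 7f15, d722, d818, e18f}.
Reachable from d722: {6bd6, d722}.
In e18f's history but not d722's: {28aa, 376e, 7f15, d818, e18f} — 5 commits.

5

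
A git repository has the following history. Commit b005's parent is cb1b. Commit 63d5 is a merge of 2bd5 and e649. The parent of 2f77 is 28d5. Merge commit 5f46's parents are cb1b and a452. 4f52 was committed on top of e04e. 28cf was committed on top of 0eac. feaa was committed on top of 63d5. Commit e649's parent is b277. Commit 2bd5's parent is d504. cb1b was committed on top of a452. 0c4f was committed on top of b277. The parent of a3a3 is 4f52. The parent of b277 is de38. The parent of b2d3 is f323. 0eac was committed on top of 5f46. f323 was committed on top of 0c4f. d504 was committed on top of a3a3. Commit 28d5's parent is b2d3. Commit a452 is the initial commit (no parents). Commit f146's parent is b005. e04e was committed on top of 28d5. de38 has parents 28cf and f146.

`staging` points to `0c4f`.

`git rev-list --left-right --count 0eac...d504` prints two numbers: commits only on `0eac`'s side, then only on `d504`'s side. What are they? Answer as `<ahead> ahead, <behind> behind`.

Reachable from 0eac: {0eac, 5f46, a452, cb1b}.
Reachable from d504: {0c4f, 0eac, 28cf, 28d5, 4f52, 5f46, a3a3, a452, b005, b277, b2d3, cb1b, d504, de38, e04e, f146, f323}.
Only in 0eac's history (ahead): {} — 0.
Only in d504's history (behind): {0c4f, 28cf, 28d5, 4f52, a3a3, b005, b277, b2d3, d504, de38, e04e, f146, f323} — 13.

0 ahead, 13 behind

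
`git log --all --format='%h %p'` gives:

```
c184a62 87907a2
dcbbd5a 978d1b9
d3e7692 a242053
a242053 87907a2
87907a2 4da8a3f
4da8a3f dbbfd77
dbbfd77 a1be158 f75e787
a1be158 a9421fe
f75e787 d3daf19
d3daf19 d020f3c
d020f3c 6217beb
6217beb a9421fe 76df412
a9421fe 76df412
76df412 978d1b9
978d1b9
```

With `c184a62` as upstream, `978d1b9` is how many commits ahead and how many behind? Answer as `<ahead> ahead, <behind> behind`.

0 ahead, 11 behind

Reachable from 978d1b9: {978d1b9}.
Reachable from c184a62: {4da8a3f, 6217beb, 76df412, 87907a2, 978d1b9, a1be158, a9421fe, c184a62, d020f3c, d3daf19, dbbfd77, f75e787}.
Only in 978d1b9's history (ahead): {} — 0.
Only in c184a62's history (behind): {4da8a3f, 6217beb, 76df412, 87907a2, a1be158, a9421fe, c184a62, d020f3c, d3daf19, dbbfd77, f75e787} — 11.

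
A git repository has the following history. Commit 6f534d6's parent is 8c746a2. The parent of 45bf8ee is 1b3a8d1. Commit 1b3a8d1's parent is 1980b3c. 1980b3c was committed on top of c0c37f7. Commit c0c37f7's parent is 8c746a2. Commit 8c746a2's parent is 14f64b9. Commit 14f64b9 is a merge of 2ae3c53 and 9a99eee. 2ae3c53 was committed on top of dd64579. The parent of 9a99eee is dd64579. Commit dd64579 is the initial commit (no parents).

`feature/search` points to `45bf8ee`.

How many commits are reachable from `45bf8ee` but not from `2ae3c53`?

7

Reachable from 45bf8ee: {14f64b9, 1980b3c, 1b3a8d1, 2ae3c53, 45bf8ee, 8c746a2, 9a99eee, c0c37f7, dd64579}.
Reachable from 2ae3c53: {2ae3c53, dd64579}.
In 45bf8ee's history but not 2ae3c53's: {14f64b9, 1980b3c, 1b3a8d1, 45bf8ee, 8c746a2, 9a99eee, c0c37f7} — 7 commits.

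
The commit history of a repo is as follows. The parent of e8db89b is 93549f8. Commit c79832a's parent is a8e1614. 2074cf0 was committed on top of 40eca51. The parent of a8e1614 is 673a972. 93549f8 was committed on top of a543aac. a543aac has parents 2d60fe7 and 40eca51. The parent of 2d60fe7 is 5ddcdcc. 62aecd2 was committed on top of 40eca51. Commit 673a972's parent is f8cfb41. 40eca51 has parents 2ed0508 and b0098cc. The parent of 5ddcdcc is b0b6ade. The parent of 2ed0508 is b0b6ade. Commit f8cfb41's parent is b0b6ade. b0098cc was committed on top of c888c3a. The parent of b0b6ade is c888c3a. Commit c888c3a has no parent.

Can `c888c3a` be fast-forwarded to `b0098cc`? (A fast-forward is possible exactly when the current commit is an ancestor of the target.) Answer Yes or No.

Yes

A fast-forward from c888c3a to b0098cc is possible iff c888c3a is an ancestor of b0098cc.
Ancestors of b0098cc: {b0098cc, c888c3a}.
c888c3a is among them, so fast-forward is possible.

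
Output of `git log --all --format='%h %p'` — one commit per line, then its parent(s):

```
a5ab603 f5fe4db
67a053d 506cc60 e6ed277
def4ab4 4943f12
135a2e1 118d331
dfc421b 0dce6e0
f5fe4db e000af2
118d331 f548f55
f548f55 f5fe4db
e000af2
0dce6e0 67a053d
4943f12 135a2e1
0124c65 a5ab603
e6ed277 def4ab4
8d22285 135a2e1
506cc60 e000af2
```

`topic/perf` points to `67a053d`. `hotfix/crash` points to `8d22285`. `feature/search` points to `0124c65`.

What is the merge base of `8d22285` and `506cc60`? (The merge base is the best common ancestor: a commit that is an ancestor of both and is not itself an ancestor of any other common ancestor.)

Ancestors of 8d22285: {118d331, 135a2e1, 8d22285, e000af2, f548f55, f5fe4db}.
Ancestors of 506cc60: {506cc60, e000af2}.
Common ancestors: {e000af2}.
The only common ancestor is e000af2, so it is the merge base.

e000af2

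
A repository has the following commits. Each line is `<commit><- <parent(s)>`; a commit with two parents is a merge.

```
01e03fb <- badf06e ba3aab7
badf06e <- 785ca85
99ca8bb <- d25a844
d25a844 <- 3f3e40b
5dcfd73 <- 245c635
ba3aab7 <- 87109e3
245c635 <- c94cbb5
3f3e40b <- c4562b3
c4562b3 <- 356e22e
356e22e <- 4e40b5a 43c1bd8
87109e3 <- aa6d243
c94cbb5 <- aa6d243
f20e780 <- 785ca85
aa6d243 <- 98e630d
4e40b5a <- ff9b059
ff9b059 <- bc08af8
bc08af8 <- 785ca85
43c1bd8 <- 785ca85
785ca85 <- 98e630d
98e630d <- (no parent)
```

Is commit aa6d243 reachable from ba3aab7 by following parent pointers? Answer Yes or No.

Yes

Ancestors of ba3aab7 (commits reachable by following parents): {87109e3, 98e630d, aa6d243, ba3aab7}.
aa6d243 is in that set, so it is an ancestor of ba3aab7.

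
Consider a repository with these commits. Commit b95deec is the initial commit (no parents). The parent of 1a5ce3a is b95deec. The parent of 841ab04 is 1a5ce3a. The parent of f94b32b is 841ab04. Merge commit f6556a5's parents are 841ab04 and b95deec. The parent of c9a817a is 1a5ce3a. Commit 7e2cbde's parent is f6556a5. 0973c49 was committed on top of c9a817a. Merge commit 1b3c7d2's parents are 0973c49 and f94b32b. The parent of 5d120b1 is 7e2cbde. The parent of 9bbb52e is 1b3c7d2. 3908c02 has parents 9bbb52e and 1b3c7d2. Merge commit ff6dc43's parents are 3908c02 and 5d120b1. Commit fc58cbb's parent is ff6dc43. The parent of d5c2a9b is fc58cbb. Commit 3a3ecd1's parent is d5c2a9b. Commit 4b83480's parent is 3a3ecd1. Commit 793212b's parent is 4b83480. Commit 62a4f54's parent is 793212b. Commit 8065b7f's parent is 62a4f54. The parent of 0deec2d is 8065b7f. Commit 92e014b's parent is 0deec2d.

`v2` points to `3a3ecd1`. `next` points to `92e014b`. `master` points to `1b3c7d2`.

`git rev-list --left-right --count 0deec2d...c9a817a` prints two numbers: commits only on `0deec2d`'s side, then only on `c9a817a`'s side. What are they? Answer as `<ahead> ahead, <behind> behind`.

Reachable from 0deec2d: {0973c49, 0deec2d, 1a5ce3a, 1b3c7d2, 3908c02, 3a3ecd1, 4b83480, 5d120b1, 62a4f54, 793212b, 7e2cbde, 8065b7f, 841ab04, 9bbb52e, b95deec, c9a817a, d5c2a9b, f6556a5, f94b32b, fc58cbb, ff6dc43}.
Reachable from c9a817a: {1a5ce3a, b95deec, c9a817a}.
Only in 0deec2d's history (ahead): {0973c49, 0deec2d, 1b3c7d2, 3908c02, 3a3ecd1, 4b83480, 5d120b1, 62a4f54, 793212b, 7e2cbde, 8065b7f, 841ab04, 9bbb52e, d5c2a9b, f6556a5, f94b32b, fc58cbb, ff6dc43} — 18.
Only in c9a817a's history (behind): {} — 0.

18 ahead, 0 behind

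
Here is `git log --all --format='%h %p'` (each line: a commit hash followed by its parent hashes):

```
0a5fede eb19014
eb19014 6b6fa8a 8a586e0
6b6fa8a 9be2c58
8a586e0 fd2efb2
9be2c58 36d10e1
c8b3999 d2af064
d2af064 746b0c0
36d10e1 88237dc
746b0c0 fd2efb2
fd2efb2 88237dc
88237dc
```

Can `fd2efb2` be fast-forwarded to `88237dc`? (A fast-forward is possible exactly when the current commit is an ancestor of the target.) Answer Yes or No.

A fast-forward from fd2efb2 to 88237dc is possible iff fd2efb2 is an ancestor of 88237dc.
Ancestors of 88237dc: {88237dc}.
fd2efb2 is not among them, so fast-forward is not possible.

No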